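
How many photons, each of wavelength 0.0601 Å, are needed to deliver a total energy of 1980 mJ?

Per-photon energy: E = 3.305e-14 J (from wavelength = 0.0601 Å).
N = E_total / E_photon = 1.98 J / 3.305e-14 J = 5.99e13.

5.99e13 photons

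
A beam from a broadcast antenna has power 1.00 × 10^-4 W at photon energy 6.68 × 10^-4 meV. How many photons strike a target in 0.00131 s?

1.22 × 10^18 photons

Total energy: E_total = P·t = 1.00 × 10^-4 × 0.00131 = 1.310 × 10^-7 J.
Per-photon energy: E = 1.070 × 10^-25 J.
N = E_total / E_photon = 1.22 × 10^18.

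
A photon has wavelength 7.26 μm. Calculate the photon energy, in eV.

0.171 eV

First convert: λ = 7.26 μm = 7.26e-6 m.
Apply E = hc/λ: E = 2.736e-20 J.
Converting to eV: E = 0.1708 eV ≈ 0.171 eV.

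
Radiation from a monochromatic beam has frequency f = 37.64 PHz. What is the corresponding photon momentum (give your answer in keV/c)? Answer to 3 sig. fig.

First convert: f = 37.64 PHz = 3.764e16 Hz.
The photon relation is p = hf/c, giving p = 8.319e-26 kg·m/s.
Converting to keV/c: p = 0.1557 keV/c ≈ 0.156 keV/c.

0.156 keV/c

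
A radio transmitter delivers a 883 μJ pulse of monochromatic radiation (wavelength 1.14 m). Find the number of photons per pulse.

Per-photon energy: E = 1.742·10^-25 J (from wavelength = 1.14 m).
N = E_total / E_photon = 8.83·10^-4 J / 1.742·10^-25 J = 5.07·10^21.

5.07·10^21 photons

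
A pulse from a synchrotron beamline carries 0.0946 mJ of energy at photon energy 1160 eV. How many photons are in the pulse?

Per-photon energy: E = 1.859e-16 J (from energy = 1160 eV).
N = E_total / E_photon = 9.46e-5 J / 1.859e-16 J = 5.09e11.

5.09e11 photons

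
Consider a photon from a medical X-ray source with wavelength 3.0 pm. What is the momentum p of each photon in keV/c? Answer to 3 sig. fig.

413 keV/c

In SI units: λ = 3.0 pm = 3.0 × 10^-12 m.
Since p = h/λ for a photon, p = 2.209 × 10^-22 kg·m/s.
Converting to keV/c: p = 413.3 keV/c ≈ 413 keV/c.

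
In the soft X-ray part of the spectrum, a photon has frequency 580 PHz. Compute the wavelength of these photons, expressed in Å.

Convert to SI: f = 580 PHz = 5.80e17 Hz.
Apply λ = c/f: λ = 5.169e-10 m.
Converting to Å: λ = 5.169 Å ≈ 5.17 Å.

5.17 Å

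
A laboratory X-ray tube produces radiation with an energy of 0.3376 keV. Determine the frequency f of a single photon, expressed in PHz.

81.6 PHz

Use h = 6.62607015e-34 J·s, 1 eV = 1.602176634e-19 J.
In SI units: E = 0.3376 keV = 5.4089e-17 J.
The photon relation is f = E/h, giving f = 8.163e16 Hz.
Converting to PHz: f = 81.63 PHz ≈ 81.6 PHz.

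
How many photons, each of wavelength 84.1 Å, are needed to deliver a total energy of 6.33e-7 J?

2.68e10 photons

Per-photon energy: E = 2.362e-17 J (from wavelength = 84.1 Å).
N = E_total / E_photon = 6.33e-7 J / 2.362e-17 J = 2.68e10.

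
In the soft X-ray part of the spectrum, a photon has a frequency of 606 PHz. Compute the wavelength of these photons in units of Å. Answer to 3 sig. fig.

In SI units: f = 606 PHz = 6.06e17 Hz.
Apply λ = c/f: λ = 4.947e-10 m.
Converting to Å: λ = 4.947 Å ≈ 4.95 Å.

4.95 Å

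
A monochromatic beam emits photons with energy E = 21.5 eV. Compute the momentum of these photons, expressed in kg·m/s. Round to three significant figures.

(c = 2.99792458 × 10^8 m/s, 1 eV = 1.602176634 × 10^-19 J.)
In SI units: E = 21.5 eV = 3.4447 × 10^-18 J.
The photon relation is p = E/c, giving p = 1.149 × 10^-26 kg·m/s.
So p ≈ 1.15 × 10^-26 kg·m/s.

1.15 × 10^-26 kg·m/s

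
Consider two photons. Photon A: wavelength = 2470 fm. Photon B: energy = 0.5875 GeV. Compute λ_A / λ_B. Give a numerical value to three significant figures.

λ_A = 2.470e-12 m (from wavelength = 2470 fm, via λ given directly).
λ_B = 2.110e-15 m (from energy = 0.5875 GeV, via λ = hc/E).
Ratio = 2.470e-12 / 2.110e-15 = 1170.

1170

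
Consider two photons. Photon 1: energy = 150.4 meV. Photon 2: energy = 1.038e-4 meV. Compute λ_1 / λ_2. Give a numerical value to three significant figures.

6.90e-7

λ_1 = 8.244e-6 m (from energy = 150.4 meV, via λ = hc/E).
λ_2 = 11.94 m (from energy = 1.038e-4 meV, via λ = hc/E).
Ratio = 8.244e-6 / 11.94 = 6.90e-7.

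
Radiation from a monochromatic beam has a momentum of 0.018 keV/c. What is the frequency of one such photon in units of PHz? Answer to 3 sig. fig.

Take h = 6.62607015e-34 J·s, c = 2.99792458e8 m/s, 1 eV = 1.602176634e-19 J.
First convert: p = 0.018 keV/c = 9.6197e-27 kg·m/s.
The photon relation is f = pc/h, giving f = 4.352e15 Hz.
Converting to PHz: f = 4.352 PHz ≈ 4.35 PHz.

4.35 PHz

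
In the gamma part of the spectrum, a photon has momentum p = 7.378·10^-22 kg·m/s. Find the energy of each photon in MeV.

1.38 MeV

For a photon E = pc, so E = 2.212·10^-13 J.
Converting to MeV: E = 1.381 MeV ≈ 1.38 MeV.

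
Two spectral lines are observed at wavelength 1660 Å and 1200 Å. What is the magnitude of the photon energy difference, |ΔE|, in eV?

Using E = hc/λ: E₁ = 1.197e-18 J, E₂ = 1.655e-18 J.
|ΔE| = |1.197e-18 − 1.655e-18| = 4.59e-19 J = 2.86 eV.

2.86 eV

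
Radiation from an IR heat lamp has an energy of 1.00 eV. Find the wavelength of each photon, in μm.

1.24 μm

First convert: E = 1.00 eV = 1.6022e-19 J.
For a photon λ = hc/E, so λ = 1.240e-6 m.
Converting to μm: λ = 1.240 μm ≈ 1.24 μm.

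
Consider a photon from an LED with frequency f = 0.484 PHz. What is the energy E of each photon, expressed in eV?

Use h = 6.62607015e-34 J·s, 1 eV = 1.602176634e-19 J.
Convert to SI: f = 0.484 PHz = 4.84e14 Hz.
Apply E = hf: E = 3.207e-19 J.
Converting to eV: E = 2.002 eV ≈ 2.00 eV.

2.00 eV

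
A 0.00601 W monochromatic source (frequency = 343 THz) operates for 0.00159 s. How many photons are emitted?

4.20 × 10^13 photons

Total energy: E_total = P·t = 0.00601 × 0.00159 = 9.556 × 10^-6 J.
Per-photon energy: E = 2.273 × 10^-19 J.
N = E_total / E_photon = 4.20 × 10^13.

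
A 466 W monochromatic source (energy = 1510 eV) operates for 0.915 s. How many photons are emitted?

1.76·10^18 photons

Total energy: E_total = P·t = 466 × 0.915 = 426.4 J.
Per-photon energy: E = 2.419·10^-16 J.
N = E_total / E_photon = 1.76·10^18.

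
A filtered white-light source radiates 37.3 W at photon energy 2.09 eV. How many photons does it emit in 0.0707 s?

Total energy: E_total = P·t = 37.3 × 0.0707 = 2.637 J.
Per-photon energy: E = 3.349 × 10^-19 J.
N = E_total / E_photon = 7.88 × 10^18.

7.88 × 10^18 photons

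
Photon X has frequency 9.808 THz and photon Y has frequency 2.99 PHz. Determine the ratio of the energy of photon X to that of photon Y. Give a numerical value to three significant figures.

3.28e-3

E_X = 6.499e-21 J (from frequency = 9.808 THz, via E = hf).
E_Y = 1.981e-18 J (from frequency = 2.99 PHz, via E = hf).
Ratio = 6.499e-21 / 1.981e-18 = 3.28e-3.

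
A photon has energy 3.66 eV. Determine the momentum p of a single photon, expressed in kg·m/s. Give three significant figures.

Take c = 2.99792458·10^8 m/s, 1 eV = 1.602176634·10^-19 J.
Convert to SI: E = 3.66 eV = 5.8640·10^-19 J.
Apply p = E/c: p = 1.956·10^-27 kg·m/s.
So p ≈ 1.96·10^-27 kg·m/s.

1.96·10^-27 kg·m/s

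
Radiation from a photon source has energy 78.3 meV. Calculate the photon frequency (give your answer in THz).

Use h = 6.62607015e-34 J·s, 1 eV = 1.602176634e-19 J.
In SI units: E = 78.3 meV = 1.2545e-20 J.
For a photon f = E/h, so f = 1.893e13 Hz.
Converting to THz: f = 18.93 THz ≈ 18.9 THz.

18.9 THz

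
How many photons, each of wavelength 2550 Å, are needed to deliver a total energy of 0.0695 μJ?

Per-photon energy: E = 7.790 × 10^-19 J (from wavelength = 2550 Å).
N = E_total / E_photon = 6.95 × 10^-8 J / 7.790 × 10^-19 J = 8.92 × 10^10.

8.92 × 10^10 photons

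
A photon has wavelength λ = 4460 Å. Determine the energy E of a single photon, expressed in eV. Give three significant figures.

2.78 eV

Use h = 6.62607015·10^-34 J·s, c = 2.99792458·10^8 m/s, 1 eV = 1.602176634·10^-19 J.
In SI units: λ = 4460 Å = 4.46·10^-7 m.
Since E = hc/λ for a photon, E = 4.454·10^-19 J.
Converting to eV: E = 2.780 eV ≈ 2.78 eV.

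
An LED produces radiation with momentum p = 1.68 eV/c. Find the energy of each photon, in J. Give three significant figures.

2.69·10^-19 J

Take c = 2.99792458·10^8 m/s, 1 eV = 1.602176634·10^-19 J.
Convert to SI: p = 1.68 eV/c = 8.9784·10^-28 kg·m/s.
The photon relation is E = pc, giving E = 2.692·10^-19 J.
So E ≈ 2.69·10^-19 J.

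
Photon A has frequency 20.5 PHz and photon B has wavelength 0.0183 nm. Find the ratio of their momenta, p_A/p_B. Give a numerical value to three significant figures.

1.25·10^-3

p_A = 4.531·10^-26 kg·m/s (from frequency = 20.5 PHz, via p = hf/c).
p_B = 3.621·10^-23 kg·m/s (from wavelength = 0.0183 nm, via p = h/λ).
Ratio = 4.531·10^-26 / 3.621·10^-23 = 1.25·10^-3.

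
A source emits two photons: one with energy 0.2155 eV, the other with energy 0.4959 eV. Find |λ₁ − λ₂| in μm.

Using λ = hc/E: λ₁ = 5.7533e-6 m, λ₂ = 2.5002e-6 m.
|Δλ| = |5.7533e-6 − 2.5002e-6| = 3.25e-6 m = 3.25 μm.

3.25 μm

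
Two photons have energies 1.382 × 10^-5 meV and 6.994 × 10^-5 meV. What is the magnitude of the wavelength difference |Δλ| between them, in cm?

Using λ = hc/E: λ₁ = 89.714 m, λ₂ = 17.727 m.
|Δλ| = |89.714 − 17.727| = 72.0 m = 7200 cm.

7200 cm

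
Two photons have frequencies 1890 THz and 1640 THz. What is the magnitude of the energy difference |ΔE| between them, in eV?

1.03 eV

Using E = hf: E₁ = 1.252·10^-18 J, E₂ = 1.087·10^-18 J.
|ΔE| = |1.252·10^-18 − 1.087·10^-18| = 1.66·10^-19 J = 1.03 eV.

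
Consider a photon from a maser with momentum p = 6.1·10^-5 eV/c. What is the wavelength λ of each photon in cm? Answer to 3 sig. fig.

Take h = 6.62607015·10^-34 J·s, c = 2.99792458·10^8 m/s, 1 eV = 1.602176634·10^-19 J.
Convert to SI: p = 6.1·10^-5 eV/c = 3.2600·10^-32 kg·m/s.
For a photon λ = h/p, so λ = 0.02033 m.
Converting to cm: λ = 2.033 cm ≈ 2.03 cm.

2.03 cm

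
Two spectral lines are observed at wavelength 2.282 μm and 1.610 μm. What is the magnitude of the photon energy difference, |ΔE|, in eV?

0.227 eV

Using E = hc/λ: E₁ = 8.7048e-20 J, E₂ = 1.2338e-19 J.
|ΔE| = |8.7048e-20 − 1.2338e-19| = 3.63e-20 J = 0.227 eV.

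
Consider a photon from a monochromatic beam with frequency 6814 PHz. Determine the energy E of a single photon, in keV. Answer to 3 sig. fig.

28.2 keV

Convert to SI: f = 6814 PHz = 6.814 × 10^18 Hz.
The photon relation is E = hf, giving E = 4.515 × 10^-15 J.
Converting to keV: E = 28.18 keV ≈ 28.2 keV.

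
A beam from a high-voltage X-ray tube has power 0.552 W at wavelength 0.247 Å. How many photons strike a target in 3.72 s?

Total energy: E_total = P·t = 0.552 × 3.72 = 2.053 J.
Per-photon energy: E = 8.042e-15 J.
N = E_total / E_photon = 2.55e14.

2.55e14 photons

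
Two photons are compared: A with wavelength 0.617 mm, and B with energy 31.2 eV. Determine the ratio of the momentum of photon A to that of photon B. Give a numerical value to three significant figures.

6.44·10^-5

p_A = 1.074·10^-30 kg·m/s (from wavelength = 0.617 mm, via p = h/λ).
p_B = 1.667·10^-26 kg·m/s (from energy = 31.2 eV, via p = E/c).
Ratio = 1.074·10^-30 / 1.667·10^-26 = 6.44·10^-5.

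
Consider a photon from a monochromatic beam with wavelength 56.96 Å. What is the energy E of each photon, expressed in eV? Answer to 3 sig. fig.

218 eV

Use h = 6.62607015e-34 J·s, c = 2.99792458e8 m/s, 1 eV = 1.602176634e-19 J.
In SI units: λ = 56.96 Å = 5.696e-9 m.
For a photon E = hc/λ, so E = 3.487e-17 J.
Converting to eV: E = 217.7 eV ≈ 218 eV.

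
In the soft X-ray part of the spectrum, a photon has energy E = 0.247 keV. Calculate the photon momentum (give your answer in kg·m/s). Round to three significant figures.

1.32·10^-25 kg·m/s

Convert to SI: E = 0.247 keV = 3.9574·10^-17 J.
Since p = E/c for a photon, p = 1.320·10^-25 kg·m/s.
So p ≈ 1.32·10^-25 kg·m/s.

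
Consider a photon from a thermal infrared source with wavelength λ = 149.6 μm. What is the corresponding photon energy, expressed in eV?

8.29e-3 eV

Convert to SI: λ = 149.6 μm = 1.496e-4 m.
The photon relation is E = hc/λ, giving E = 1.328e-21 J.
Converting to eV: E = 0.008288 eV ≈ 8.29e-3 eV.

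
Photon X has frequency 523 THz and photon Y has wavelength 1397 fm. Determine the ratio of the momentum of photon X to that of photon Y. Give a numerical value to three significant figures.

p_X = 1.156 × 10^-27 kg·m/s (from frequency = 523 THz, via p = hf/c).
p_Y = 4.743 × 10^-22 kg·m/s (from wavelength = 1397 fm, via p = h/λ).
Ratio = 1.156 × 10^-27 / 4.743 × 10^-22 = 2.44 × 10^-6.

2.44 × 10^-6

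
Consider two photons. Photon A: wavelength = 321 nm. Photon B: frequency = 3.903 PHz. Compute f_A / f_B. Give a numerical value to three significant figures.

0.239

f_A = 9.339e14 Hz (from wavelength = 321 nm, via f = c/λ).
f_B = 3.903e15 Hz (from frequency = 3.903 PHz, via f given directly).
Ratio = 9.339e14 / 3.903e15 = 0.239.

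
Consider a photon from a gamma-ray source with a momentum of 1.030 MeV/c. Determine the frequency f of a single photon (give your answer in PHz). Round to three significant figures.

Take h = 6.62607015·10^-34 J·s, c = 2.99792458·10^8 m/s, 1 eV = 1.602176634·10^-19 J.
First convert: p = 1.030 MeV/c = 5.5046·10^-22 kg·m/s.
For a photon f = pc/h, so f = 2.491·10^20 Hz.
Converting to PHz: f = 249100 PHz ≈ 2.49·10^5 PHz.

2.49·10^5 PHz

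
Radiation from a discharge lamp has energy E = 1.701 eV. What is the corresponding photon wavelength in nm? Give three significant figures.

Use h = 6.62607015 × 10^-34 J·s, c = 2.99792458 × 10^8 m/s, 1 eV = 1.602176634 × 10^-19 J.
First convert: E = 1.701 eV = 2.7253 × 10^-19 J.
Apply λ = hc/E: λ = 7.289 × 10^-7 m.
Converting to nm: λ = 728.9 nm ≈ 729 nm.

729 nm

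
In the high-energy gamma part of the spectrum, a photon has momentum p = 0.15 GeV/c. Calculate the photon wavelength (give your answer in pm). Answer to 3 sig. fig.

Convert to SI: p = 0.15 GeV/c = 8.0164e-20 kg·m/s.
For a photon λ = h/p, so λ = 8.266e-15 m.
Converting to pm: λ = 0.008266 pm ≈ 8.27e-3 pm.

8.27e-3 pm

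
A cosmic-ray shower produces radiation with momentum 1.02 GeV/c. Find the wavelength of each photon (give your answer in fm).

(h = 6.62607015e-34 J·s, c = 2.99792458e8 m/s, 1 eV = 1.602176634e-19 J.)
Convert to SI: p = 1.02 GeV/c = 5.4512e-19 kg·m/s.
Apply λ = h/p: λ = 1.216e-15 m.
Converting to fm: λ = 1.216 fm ≈ 1.22 fm.

1.22 fm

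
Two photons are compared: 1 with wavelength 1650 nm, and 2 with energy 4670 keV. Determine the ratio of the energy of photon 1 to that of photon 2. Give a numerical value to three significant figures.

E_1 = 1.204e-19 J (from wavelength = 1650 nm, via E = hc/λ).
E_2 = 7.482e-13 J (from energy = 4670 keV, via E given directly).
Ratio = 1.204e-19 / 7.482e-13 = 1.61e-7.

1.61e-7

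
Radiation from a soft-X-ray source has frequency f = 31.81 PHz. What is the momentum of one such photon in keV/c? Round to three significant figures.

0.132 keV/c

Convert to SI: f = 31.81 PHz = 3.181 × 10^16 Hz.
The photon relation is p = hf/c, giving p = 7.031 × 10^-26 kg·m/s.
Converting to keV/c: p = 0.1316 keV/c ≈ 0.132 keV/c.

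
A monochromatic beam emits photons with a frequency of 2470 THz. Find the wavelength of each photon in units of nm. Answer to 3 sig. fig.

(c = 2.99792458·10^8 m/s.)
Convert to SI: f = 2470 THz = 2.47·10^15 Hz.
Apply λ = c/f: λ = 1.214·10^-7 m.
Converting to nm: λ = 121.4 nm ≈ 121 nm.

121 nm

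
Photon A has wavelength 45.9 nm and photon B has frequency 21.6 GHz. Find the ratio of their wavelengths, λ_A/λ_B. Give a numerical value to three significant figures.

3.31e-6

λ_A = 4.590e-8 m (from wavelength = 45.9 nm, via λ given directly).
λ_B = 0.01388 m (from frequency = 21.6 GHz, via λ = c/f).
Ratio = 4.590e-8 / 0.01388 = 3.31e-6.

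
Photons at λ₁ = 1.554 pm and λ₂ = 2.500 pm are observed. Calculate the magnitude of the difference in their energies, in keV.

302 keV

Using E = hc/λ: E₁ = 1.2783e-13 J, E₂ = 7.9458e-14 J.
|ΔE| = |1.2783e-13 − 7.9458e-14| = 4.84e-14 J = 302 keV.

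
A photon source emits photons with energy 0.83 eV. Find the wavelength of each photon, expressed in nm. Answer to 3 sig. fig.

1490 nm

In SI units: E = 0.83 eV = 1.3298e-19 J.
Since λ = hc/E for a photon, λ = 1.494e-6 m.
Converting to nm: λ = 1494 nm ≈ 1490 nm.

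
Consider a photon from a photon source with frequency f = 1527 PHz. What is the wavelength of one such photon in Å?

1.96 Å

Take c = 2.99792458 × 10^8 m/s.
Convert to SI: f = 1527 PHz = 1.527 × 10^18 Hz.
The photon relation is λ = c/f, giving λ = 1.963 × 10^-10 m.
Converting to Å: λ = 1.963 Å ≈ 1.96 Å.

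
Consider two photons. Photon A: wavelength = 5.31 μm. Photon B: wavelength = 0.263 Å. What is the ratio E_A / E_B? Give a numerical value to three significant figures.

4.95e-6

E_A = 3.741e-20 J (from wavelength = 5.31 μm, via E = hc/λ).
E_B = 7.553e-15 J (from wavelength = 0.263 Å, via E = hc/λ).
Ratio = 3.741e-20 / 7.553e-15 = 4.95e-6.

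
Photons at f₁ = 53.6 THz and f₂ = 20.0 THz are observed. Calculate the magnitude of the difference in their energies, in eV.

0.139 eV

Using E = hf: E₁ = 3.552e-20 J, E₂ = 1.325e-20 J.
|ΔE| = |3.552e-20 − 1.325e-20| = 2.23e-20 J = 0.139 eV.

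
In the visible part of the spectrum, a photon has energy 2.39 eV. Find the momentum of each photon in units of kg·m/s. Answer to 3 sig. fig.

First convert: E = 2.39 eV = 3.8292 × 10^-19 J.
Apply p = E/c: p = 1.277 × 10^-27 kg·m/s.
So p ≈ 1.28 × 10^-27 kg·m/s.

1.28 × 10^-27 kg·m/s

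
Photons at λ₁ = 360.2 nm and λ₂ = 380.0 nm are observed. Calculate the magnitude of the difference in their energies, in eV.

Using E = hc/λ: E₁ = 5.5148·10^-19 J, E₂ = 5.2275·10^-19 J.
|ΔE| = |5.5148·10^-19 − 5.2275·10^-19| = 2.87·10^-20 J = 0.179 eV.

0.179 eV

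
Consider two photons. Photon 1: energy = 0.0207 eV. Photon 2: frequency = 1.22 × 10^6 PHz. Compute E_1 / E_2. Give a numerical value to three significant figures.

4.10 × 10^-9

E_1 = 3.317 × 10^-21 J (from energy = 0.0207 eV, via E given directly).
E_2 = 8.084 × 10^-13 J (from frequency = 1.22 × 10^6 PHz, via E = hf).
Ratio = 3.317 × 10^-21 / 8.084 × 10^-13 = 4.10 × 10^-9.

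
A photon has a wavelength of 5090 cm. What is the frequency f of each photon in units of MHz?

5.89 MHz

First convert: λ = 5090 cm = 50.9 m.
The photon relation is f = c/λ, giving f = 5.890 × 10^6 Hz.
Converting to MHz: f = 5.890 MHz ≈ 5.89 MHz.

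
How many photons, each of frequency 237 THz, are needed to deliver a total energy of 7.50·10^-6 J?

4.78·10^13 photons

Per-photon energy: E = 1.570·10^-19 J (from frequency = 237 THz).
N = E_total / E_photon = 7.50·10^-6 J / 1.570·10^-19 J = 4.78·10^13.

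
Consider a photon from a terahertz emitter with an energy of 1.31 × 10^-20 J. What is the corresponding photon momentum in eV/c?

0.0818 eV/c

(c = 2.99792458 × 10^8 m/s, 1 eV = 1.602176634 × 10^-19 J.)
The photon relation is p = E/c, giving p = 4.370 × 10^-29 kg·m/s.
Converting to eV/c: p = 0.08176 eV/c ≈ 0.0818 eV/c.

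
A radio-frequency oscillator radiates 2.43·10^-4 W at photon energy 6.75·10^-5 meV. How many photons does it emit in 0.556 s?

1.25·10^22 photons

Total energy: E_total = P·t = 2.43·10^-4 × 0.556 = 1.351·10^-4 J.
Per-photon energy: E = 1.081·10^-26 J.
N = E_total / E_photon = 1.25·10^22.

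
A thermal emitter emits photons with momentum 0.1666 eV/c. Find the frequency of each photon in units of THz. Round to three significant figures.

First convert: p = 0.1666 eV/c = 8.9036e-29 kg·m/s.
Apply f = pc/h: f = 4.028e13 Hz.
Converting to THz: f = 40.28 THz ≈ 40.3 THz.

40.3 THz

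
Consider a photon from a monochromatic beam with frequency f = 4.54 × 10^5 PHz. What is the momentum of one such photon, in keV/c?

1880 keV/c

Convert to SI: f = 4.54 × 10^5 PHz = 4.54 × 10^20 Hz.
The photon relation is p = hf/c, giving p = 1.003 × 10^-21 kg·m/s.
Converting to keV/c: p = 1878 keV/c ≈ 1880 keV/c.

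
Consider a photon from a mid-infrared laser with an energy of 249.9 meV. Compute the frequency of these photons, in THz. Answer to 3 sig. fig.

60.4 THz

First convert: E = 249.9 meV = 4.0038e-20 J.
For a photon f = E/h, so f = 6.043e13 Hz.
Converting to THz: f = 60.43 THz ≈ 60.4 THz.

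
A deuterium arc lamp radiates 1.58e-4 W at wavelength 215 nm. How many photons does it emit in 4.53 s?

7.75e14 photons

Total energy: E_total = P·t = 1.58e-4 × 4.53 = 7.157e-4 J.
Per-photon energy: E = 9.239e-19 J.
N = E_total / E_photon = 7.75e14.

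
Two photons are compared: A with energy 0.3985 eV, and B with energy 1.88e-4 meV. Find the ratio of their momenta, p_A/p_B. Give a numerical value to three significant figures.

2.12e6

p_A = 2.130e-28 kg·m/s (from energy = 0.3985 eV, via p = E/c).
p_B = 1.005e-34 kg·m/s (from energy = 1.88e-4 meV, via p = E/c).
Ratio = 2.130e-28 / 1.005e-34 = 2.12e6.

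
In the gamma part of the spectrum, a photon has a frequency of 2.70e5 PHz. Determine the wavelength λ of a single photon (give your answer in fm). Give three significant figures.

1110 fm

In SI units: f = 2.70e5 PHz = 2.70e20 Hz.
The photon relation is λ = c/f, giving λ = 1.110e-12 m.
Converting to fm: λ = 1110 fm ≈ 1110 fm.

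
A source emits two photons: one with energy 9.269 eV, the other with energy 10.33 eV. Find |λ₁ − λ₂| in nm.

13.7 nm

Using λ = hc/E: λ₁ = 1.3376·10^-7 m, λ₂ = 1.2002·10^-7 m.
|Δλ| = |1.3376·10^-7 − 1.2002·10^-7| = 1.37·10^-8 m = 13.7 nm.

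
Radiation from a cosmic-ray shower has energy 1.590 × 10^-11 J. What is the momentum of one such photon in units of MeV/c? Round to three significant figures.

Take c = 2.99792458 × 10^8 m/s, 1 eV = 1.602176634 × 10^-19 J.
Apply p = E/c: p = 5.304 × 10^-20 kg·m/s.
Converting to MeV/c: p = 99.24 MeV/c ≈ 99.2 MeV/c.

99.2 MeV/c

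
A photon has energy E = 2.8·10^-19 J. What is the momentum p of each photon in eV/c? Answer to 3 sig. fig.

The photon relation is p = E/c, giving p = 9.340·10^-28 kg·m/s.
Converting to eV/c: p = 1.748 eV/c ≈ 1.75 eV/c.

1.75 eV/c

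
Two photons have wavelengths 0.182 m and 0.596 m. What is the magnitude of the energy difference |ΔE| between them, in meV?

Using E = hc/λ: E₁ = 1.091e-24 J, E₂ = 3.333e-25 J.
|ΔE| = |1.091e-24 − 3.333e-25| = 7.58e-25 J = 4.73e-3 meV.

4.73e-3 meV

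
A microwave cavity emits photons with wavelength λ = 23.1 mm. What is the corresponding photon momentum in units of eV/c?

5.37e-5 eV/c

First convert: λ = 23.1 mm = 0.0231 m.
Since p = h/λ for a photon, p = 2.868e-32 kg·m/s.
Converting to eV/c: p = 5.367e-5 eV/c ≈ 5.37e-5 eV/c.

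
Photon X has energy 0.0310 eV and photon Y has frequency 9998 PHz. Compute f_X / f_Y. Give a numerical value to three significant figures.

7.50e-7

f_X = 7.496e12 Hz (from energy = 0.0310 eV, via f = E/h).
f_Y = 9.998e18 Hz (from frequency = 9998 PHz, via f given directly).
Ratio = 7.496e12 / 9.998e18 = 7.50e-7.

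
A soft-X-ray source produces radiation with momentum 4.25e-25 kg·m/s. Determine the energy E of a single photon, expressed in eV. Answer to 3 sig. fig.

795 eV

Use c = 2.99792458e8 m/s, 1 eV = 1.602176634e-19 J.
Since E = pc for a photon, E = 1.274e-16 J.
Converting to eV: E = 795.2 eV ≈ 795 eV.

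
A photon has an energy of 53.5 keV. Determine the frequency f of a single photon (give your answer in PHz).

1.29e4 PHz

(h = 6.62607015e-34 J·s, 1 eV = 1.602176634e-19 J.)
Convert to SI: E = 53.5 keV = 8.5716e-15 J.
Since f = E/h for a photon, f = 1.294e19 Hz.
Converting to PHz: f = 12940 PHz ≈ 1.29e4 PHz.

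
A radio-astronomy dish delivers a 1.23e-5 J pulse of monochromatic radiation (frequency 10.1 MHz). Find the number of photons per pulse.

Per-photon energy: E = 6.692e-27 J (from frequency = 10.1 MHz).
N = E_total / E_photon = 1.23e-5 J / 6.692e-27 J = 1.84e21.

1.84e21 photons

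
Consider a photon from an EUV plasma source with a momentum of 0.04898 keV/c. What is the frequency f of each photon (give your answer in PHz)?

11.8 PHz

Use h = 6.62607015 × 10^-34 J·s, c = 2.99792458 × 10^8 m/s, 1 eV = 1.602176634 × 10^-19 J.
Convert to SI: p = 0.04898 keV/c = 2.6176 × 10^-26 kg·m/s.
Apply f = pc/h: f = 1.184 × 10^16 Hz.
Converting to PHz: f = 11.84 PHz ≈ 11.8 PHz.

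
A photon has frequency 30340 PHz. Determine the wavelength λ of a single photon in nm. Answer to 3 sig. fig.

9.88e-3 nm

(c = 2.99792458e8 m/s.)
In SI units: f = 30340 PHz = 3.034e19 Hz.
For a photon λ = c/f, so λ = 9.881e-12 m.
Converting to nm: λ = 0.009881 nm ≈ 9.88e-3 nm.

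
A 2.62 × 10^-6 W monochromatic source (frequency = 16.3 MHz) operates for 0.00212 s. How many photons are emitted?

Total energy: E_total = P·t = 2.62 × 10^-6 × 0.00212 = 5.554 × 10^-9 J.
Per-photon energy: E = 1.080 × 10^-26 J.
N = E_total / E_photon = 5.14 × 10^17.

5.14 × 10^17 photons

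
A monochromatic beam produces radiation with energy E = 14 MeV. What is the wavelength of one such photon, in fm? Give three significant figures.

88.6 fm

Take h = 6.62607015e-34 J·s, c = 2.99792458e8 m/s, 1 eV = 1.602176634e-19 J.
Convert to SI: E = 14 MeV = 2.2430e-12 J.
The photon relation is λ = hc/E, giving λ = 8.856e-14 m.
Converting to fm: λ = 88.56 fm ≈ 88.6 fm.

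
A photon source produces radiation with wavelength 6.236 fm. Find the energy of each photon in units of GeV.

0.199 GeV

In SI units: λ = 6.236 fm = 6.236e-15 m.
Apply E = hc/λ: E = 3.185e-11 J.
Converting to GeV: E = 0.1988 GeV ≈ 0.199 GeV.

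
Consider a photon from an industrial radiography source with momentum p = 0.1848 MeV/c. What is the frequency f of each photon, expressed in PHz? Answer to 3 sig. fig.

4.47e4 PHz

First convert: p = 0.1848 MeV/c = 9.8762e-23 kg·m/s.
Apply f = pc/h: f = 4.468e19 Hz.
Converting to PHz: f = 44680 PHz ≈ 4.47e4 PHz.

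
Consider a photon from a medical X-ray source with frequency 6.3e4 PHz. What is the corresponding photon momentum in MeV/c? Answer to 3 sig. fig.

0.261 MeV/c

Convert to SI: f = 6.3e4 PHz = 6.3e19 Hz.
The photon relation is p = hf/c, giving p = 1.392e-22 kg·m/s.
Converting to MeV/c: p = 0.2605 MeV/c ≈ 0.261 MeV/c.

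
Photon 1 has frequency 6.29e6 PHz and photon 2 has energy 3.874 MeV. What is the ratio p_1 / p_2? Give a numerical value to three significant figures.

p_1 = 1.390e-20 kg·m/s (from frequency = 6.29e6 PHz, via p = hf/c).
p_2 = 2.070e-21 kg·m/s (from energy = 3.874 MeV, via p = E/c).
Ratio = 1.390e-20 / 2.070e-21 = 6.71.

6.71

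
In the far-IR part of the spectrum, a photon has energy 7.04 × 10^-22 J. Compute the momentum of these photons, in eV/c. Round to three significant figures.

4.39 × 10^-3 eV/c

Since p = E/c for a photon, p = 2.348 × 10^-30 kg·m/s.
Converting to eV/c: p = 0.004394 eV/c ≈ 4.39 × 10^-3 eV/c.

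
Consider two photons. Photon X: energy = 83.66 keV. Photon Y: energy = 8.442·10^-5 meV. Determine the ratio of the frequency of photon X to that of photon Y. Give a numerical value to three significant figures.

f_X = 2.023·10^19 Hz (from energy = 83.66 keV, via f = E/h).
f_Y = 2.041·10^7 Hz (from energy = 8.442·10^-5 meV, via f = E/h).
Ratio = 2.023·10^19 / 2.041·10^7 = 9.91·10^11.

9.91·10^11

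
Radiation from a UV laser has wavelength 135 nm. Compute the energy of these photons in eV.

9.18 eV

(h = 6.62607015·10^-34 J·s, c = 2.99792458·10^8 m/s, 1 eV = 1.602176634·10^-19 J.)
In SI units: λ = 135 nm = 1.35·10^-7 m.
Apply E = hc/λ: E = 1.471·10^-18 J.
Converting to eV: E = 9.184 eV ≈ 9.18 eV.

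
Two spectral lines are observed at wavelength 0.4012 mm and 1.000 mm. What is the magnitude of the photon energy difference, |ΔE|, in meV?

1.85 meV

Using E = hc/λ: E₁ = 4.9513e-22 J, E₂ = 1.9864e-22 J.
|ΔE| = |4.9513e-22 − 1.9864e-22| = 2.96e-22 J = 1.85 meV.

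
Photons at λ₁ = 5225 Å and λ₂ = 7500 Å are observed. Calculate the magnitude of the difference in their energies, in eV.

Using E = hc/λ: E₁ = 3.8018e-19 J, E₂ = 2.6486e-19 J.
|ΔE| = |3.8018e-19 − 2.6486e-19| = 1.15e-19 J = 0.720 eV.

0.720 eV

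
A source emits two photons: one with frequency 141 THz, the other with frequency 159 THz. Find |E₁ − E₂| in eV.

0.0744 eV

Using E = hf: E₁ = 9.343 × 10^-20 J, E₂ = 1.054 × 10^-19 J.
|ΔE| = |9.343 × 10^-20 − 1.054 × 10^-19| = 1.19 × 10^-20 J = 0.0744 eV.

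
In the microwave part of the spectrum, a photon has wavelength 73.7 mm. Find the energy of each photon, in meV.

0.0168 meV

(h = 6.62607015 × 10^-34 J·s, c = 2.99792458 × 10^8 m/s, 1 eV = 1.602176634 × 10^-19 J.)
First convert: λ = 73.7 mm = 0.0737 m.
Apply E = hc/λ: E = 2.695 × 10^-24 J.
Converting to meV: E = 0.01682 meV ≈ 0.0168 meV.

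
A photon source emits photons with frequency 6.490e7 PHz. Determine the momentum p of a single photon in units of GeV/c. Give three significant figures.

0.268 GeV/c

Use h = 6.62607015e-34 J·s, c = 2.99792458e8 m/s, 1 eV = 1.602176634e-19 J.
First convert: f = 6.490e7 PHz = 6.490e22 Hz.
The photon relation is p = hf/c, giving p = 1.434e-19 kg·m/s.
Converting to GeV/c: p = 0.2684 GeV/c ≈ 0.268 GeV/c.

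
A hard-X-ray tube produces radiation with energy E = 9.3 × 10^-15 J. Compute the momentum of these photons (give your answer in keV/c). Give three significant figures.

58.0 keV/c

Apply p = E/c: p = 3.102 × 10^-23 kg·m/s.
Converting to keV/c: p = 58.05 keV/c ≈ 58.0 keV/c.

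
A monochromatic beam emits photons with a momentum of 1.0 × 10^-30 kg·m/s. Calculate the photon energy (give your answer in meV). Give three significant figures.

1.87 meV

Apply E = pc: E = 2.998 × 10^-22 J.
Converting to meV: E = 1.871 meV ≈ 1.87 meV.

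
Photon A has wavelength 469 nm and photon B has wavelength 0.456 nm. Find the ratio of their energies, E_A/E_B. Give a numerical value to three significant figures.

E_A = 4.235 × 10^-19 J (from wavelength = 469 nm, via E = hc/λ).
E_B = 4.356 × 10^-16 J (from wavelength = 0.456 nm, via E = hc/λ).
Ratio = 4.235 × 10^-19 / 4.356 × 10^-16 = 9.72 × 10^-4.

9.72 × 10^-4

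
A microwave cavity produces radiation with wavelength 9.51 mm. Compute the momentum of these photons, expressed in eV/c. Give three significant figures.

Use h = 6.62607015e-34 J·s, c = 2.99792458e8 m/s, 1 eV = 1.602176634e-19 J.
Convert to SI: λ = 9.51 mm = 0.00951 m.
Apply p = h/λ: p = 6.967e-32 kg·m/s.
Converting to eV/c: p = 1.304e-4 eV/c ≈ 1.30e-4 eV/c.

1.30e-4 eV/c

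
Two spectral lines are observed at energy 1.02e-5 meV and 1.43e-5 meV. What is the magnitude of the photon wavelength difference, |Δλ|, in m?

34.9 m

Using λ = hc/E: λ₁ = 121.6 m, λ₂ = 86.70 m.
|Δλ| = |121.6 − 86.70| = 34.9 m.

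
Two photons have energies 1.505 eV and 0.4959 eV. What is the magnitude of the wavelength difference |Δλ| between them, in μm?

1.68 μm

Using λ = hc/E: λ₁ = 8.2382·10^-7 m, λ₂ = 2.5002·10^-6 m.
|Δλ| = |8.2382·10^-7 − 2.5002·10^-6| = 1.68·10^-6 m = 1.68 μm.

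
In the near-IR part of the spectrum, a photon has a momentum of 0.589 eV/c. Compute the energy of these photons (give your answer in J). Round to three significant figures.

Use c = 2.99792458 × 10^8 m/s, 1 eV = 1.602176634 × 10^-19 J.
First convert: p = 0.589 eV/c = 3.1478 × 10^-28 kg·m/s.
Since E = pc for a photon, E = 9.437 × 10^-20 J.
So E ≈ 9.44 × 10^-20 J.

9.44 × 10^-20 J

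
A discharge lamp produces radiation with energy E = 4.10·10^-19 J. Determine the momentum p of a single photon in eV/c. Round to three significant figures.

The photon relation is p = E/c, giving p = 1.368·10^-27 kg·m/s.
Converting to eV/c: p = 2.559 eV/c ≈ 2.56 eV/c.

2.56 eV/c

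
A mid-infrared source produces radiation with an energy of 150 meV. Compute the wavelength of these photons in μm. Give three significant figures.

8.27 μm

First convert: E = 150 meV = 2.4033 × 10^-20 J.
Apply λ = hc/E: λ = 8.266 × 10^-6 m.
Converting to μm: λ = 8.266 μm ≈ 8.27 μm.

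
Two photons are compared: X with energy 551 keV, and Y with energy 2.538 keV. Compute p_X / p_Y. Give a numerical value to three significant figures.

217

p_X = 2.945 × 10^-22 kg·m/s (from energy = 551 keV, via p = E/c).
p_Y = 1.356 × 10^-24 kg·m/s (from energy = 2.538 keV, via p = E/c).
Ratio = 2.945 × 10^-22 / 1.356 × 10^-24 = 217.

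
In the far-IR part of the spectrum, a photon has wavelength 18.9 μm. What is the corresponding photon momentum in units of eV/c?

Use h = 6.62607015·10^-34 J·s, c = 2.99792458·10^8 m/s, 1 eV = 1.602176634·10^-19 J.
In SI units: λ = 18.9 μm = 1.89·10^-5 m.
Since p = h/λ for a photon, p = 3.506·10^-29 kg·m/s.
Converting to eV/c: p = 0.06560 eV/c ≈ 0.0656 eV/c.

0.0656 eV/c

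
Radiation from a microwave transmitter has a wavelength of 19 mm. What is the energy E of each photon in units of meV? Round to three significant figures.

Use h = 6.62607015·10^-34 J·s, c = 2.99792458·10^8 m/s, 1 eV = 1.602176634·10^-19 J.
In SI units: λ = 19 mm = 0.019 m.
The photon relation is E = hc/λ, giving E = 1.045·10^-23 J.
Converting to meV: E = 0.06525 meV ≈ 0.0653 meV.

0.0653 meV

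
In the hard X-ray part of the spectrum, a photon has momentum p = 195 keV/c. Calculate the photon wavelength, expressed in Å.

0.0636 Å

Use h = 6.62607015 × 10^-34 J·s, c = 2.99792458 × 10^8 m/s, 1 eV = 1.602176634 × 10^-19 J.
First convert: p = 195 keV/c = 1.0421 × 10^-22 kg·m/s.
The photon relation is λ = h/p, giving λ = 6.358 × 10^-12 m.
Converting to Å: λ = 0.06358 Å ≈ 0.0636 Å.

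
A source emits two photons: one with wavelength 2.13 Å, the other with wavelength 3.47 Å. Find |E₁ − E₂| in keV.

2.25 keV

Using E = hc/λ: E₁ = 9.326e-16 J, E₂ = 5.725e-16 J.
|ΔE| = |9.326e-16 − 5.725e-16| = 3.60e-16 J = 2.25 keV.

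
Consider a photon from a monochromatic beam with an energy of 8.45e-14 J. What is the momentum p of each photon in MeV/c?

0.527 MeV/c

Use c = 2.99792458e8 m/s, 1 eV = 1.602176634e-19 J.
The photon relation is p = E/c, giving p = 2.819e-22 kg·m/s.
Converting to MeV/c: p = 0.5274 MeV/c ≈ 0.527 MeV/c.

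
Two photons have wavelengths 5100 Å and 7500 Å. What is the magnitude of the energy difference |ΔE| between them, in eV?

Using E = hc/λ: E₁ = 3.8950e-19 J, E₂ = 2.6486e-19 J.
|ΔE| = |3.8950e-19 − 2.6486e-19| = 1.25e-19 J = 0.778 eV.

0.778 eV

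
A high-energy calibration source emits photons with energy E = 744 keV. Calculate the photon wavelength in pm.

1.67 pm

Convert to SI: E = 744 keV = 1.1920·10^-13 J.
Apply λ = hc/E: λ = 1.666·10^-12 m.
Converting to pm: λ = 1.666 pm ≈ 1.67 pm.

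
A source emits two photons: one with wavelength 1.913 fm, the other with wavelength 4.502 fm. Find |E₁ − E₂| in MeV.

373 MeV

Using E = hc/λ: E₁ = 1.0384·10^-10 J, E₂ = 4.4124·10^-11 J.
|ΔE| = |1.0384·10^-10 − 4.4124·10^-11| = 5.97·10^-11 J = 373 MeV.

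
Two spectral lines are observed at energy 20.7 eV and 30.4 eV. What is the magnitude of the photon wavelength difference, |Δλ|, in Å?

Using λ = hc/E: λ₁ = 5.990e-8 m, λ₂ = 4.078e-8 m.
|Δλ| = |5.990e-8 − 4.078e-8| = 1.91e-8 m = 191 Å.

191 Å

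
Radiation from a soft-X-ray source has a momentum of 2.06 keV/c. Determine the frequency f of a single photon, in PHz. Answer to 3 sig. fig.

In SI units: p = 2.06 keV/c = 1.1009 × 10^-24 kg·m/s.
The photon relation is f = pc/h, giving f = 4.981 × 10^17 Hz.
Converting to PHz: f = 498.1 PHz ≈ 498 PHz.

498 PHz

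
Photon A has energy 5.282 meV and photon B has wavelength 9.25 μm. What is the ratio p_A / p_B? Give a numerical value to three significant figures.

0.0394

p_A = 2.823 × 10^-30 kg·m/s (from energy = 5.282 meV, via p = E/c).
p_B = 7.163 × 10^-29 kg·m/s (from wavelength = 9.25 μm, via p = h/λ).
Ratio = 2.823 × 10^-30 / 7.163 × 10^-29 = 0.0394.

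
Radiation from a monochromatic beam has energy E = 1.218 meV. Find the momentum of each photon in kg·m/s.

6.51e-31 kg·m/s

Take c = 2.99792458e8 m/s, 1 eV = 1.602176634e-19 J.
First convert: E = 1.218 meV = 1.9515e-22 J.
Apply p = E/c: p = 6.509e-31 kg·m/s.
So p ≈ 6.51e-31 kg·m/s.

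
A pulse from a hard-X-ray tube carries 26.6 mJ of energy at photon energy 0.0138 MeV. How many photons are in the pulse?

Per-photon energy: E = 2.211e-15 J (from energy = 0.0138 MeV).
N = E_total / E_photon = 0.0266 J / 2.211e-15 J = 1.20e13.

1.20e13 photons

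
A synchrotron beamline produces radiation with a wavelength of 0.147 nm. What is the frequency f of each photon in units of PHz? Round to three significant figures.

2040 PHz

In SI units: λ = 0.147 nm = 1.47e-10 m.
Since f = c/λ for a photon, f = 2.039e18 Hz.
Converting to PHz: f = 2039 PHz ≈ 2040 PHz.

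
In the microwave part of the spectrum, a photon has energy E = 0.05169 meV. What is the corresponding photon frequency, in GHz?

12.5 GHz

In SI units: E = 0.05169 meV = 8.2817e-24 J.
The photon relation is f = E/h, giving f = 1.250e10 Hz.
Converting to GHz: f = 12.50 GHz ≈ 12.5 GHz.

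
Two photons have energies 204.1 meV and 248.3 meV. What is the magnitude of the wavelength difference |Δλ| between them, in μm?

Using λ = hc/E: λ₁ = 6.0747e-6 m, λ₂ = 4.9933e-6 m.
|Δλ| = |6.0747e-6 − 4.9933e-6| = 1.08e-6 m = 1.08 μm.

1.08 μm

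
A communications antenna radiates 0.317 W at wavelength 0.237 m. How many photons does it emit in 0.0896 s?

3.39 × 10^22 photons

Total energy: E_total = P·t = 0.317 × 0.0896 = 0.02840 J.
Per-photon energy: E = 8.382 × 10^-25 J.
N = E_total / E_photon = 3.39 × 10^22.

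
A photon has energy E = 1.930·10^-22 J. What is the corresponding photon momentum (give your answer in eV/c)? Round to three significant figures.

1.20·10^-3 eV/c

Take c = 2.99792458·10^8 m/s, 1 eV = 1.602176634·10^-19 J.
The photon relation is p = E/c, giving p = 6.438·10^-31 kg·m/s.
Converting to eV/c: p = 0.001205 eV/c ≈ 1.20·10^-3 eV/c.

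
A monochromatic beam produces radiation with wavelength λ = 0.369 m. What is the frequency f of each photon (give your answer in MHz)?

Apply f = c/λ: f = 8.124 × 10^8 Hz.
Converting to MHz: f = 812.4 MHz ≈ 812 MHz.

812 MHz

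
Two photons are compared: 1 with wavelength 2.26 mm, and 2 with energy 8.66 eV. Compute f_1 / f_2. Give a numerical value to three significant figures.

6.33e-5

f_1 = 1.327e11 Hz (from wavelength = 2.26 mm, via f = c/λ).
f_2 = 2.094e15 Hz (from energy = 8.66 eV, via f = E/h).
Ratio = 1.327e11 / 2.094e15 = 6.33e-5.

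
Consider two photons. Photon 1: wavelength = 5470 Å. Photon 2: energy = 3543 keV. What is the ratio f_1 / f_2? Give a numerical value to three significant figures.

6.40e-7

f_1 = 5.481e14 Hz (from wavelength = 5470 Å, via f = c/λ).
f_2 = 8.567e20 Hz (from energy = 3543 keV, via f = E/h).
Ratio = 5.481e14 / 8.567e20 = 6.40e-7.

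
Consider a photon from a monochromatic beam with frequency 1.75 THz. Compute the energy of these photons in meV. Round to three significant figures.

Convert to SI: f = 1.75 THz = 1.75 × 10^12 Hz.
Since E = hf for a photon, E = 1.160 × 10^-21 J.
Converting to meV: E = 7.237 meV ≈ 7.24 meV.

7.24 meV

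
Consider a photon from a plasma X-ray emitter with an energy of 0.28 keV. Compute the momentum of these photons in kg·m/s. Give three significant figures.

Convert to SI: E = 0.28 keV = 4.4861 × 10^-17 J.
The photon relation is p = E/c, giving p = 1.496 × 10^-25 kg·m/s.
So p ≈ 1.50 × 10^-25 kg·m/s.

1.50 × 10^-25 kg·m/s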